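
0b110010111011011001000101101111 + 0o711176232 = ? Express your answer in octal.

0o7204507011

0b110010111011011001000101101111 = 0o6273310557 in octal.
Add column by column in base 8, right to left:
  7+2 = 1 carry 1
  5+3+1 = 1 carry 1
  5+2+1 = 0 carry 1
  0+6+1 = 7
  1+7 = 0 carry 1
  3+1+1 = 5
  3+1 = 4
  7+1 = 0 carry 1
  2+7+1 = 2 carry 1
  6+0+1 = 7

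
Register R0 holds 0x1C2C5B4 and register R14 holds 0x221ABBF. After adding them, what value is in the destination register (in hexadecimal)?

0x3E47173

Add column by column in base 16, right to left:
  4+F = 3 carry 1
  B+B+1 = 7 carry 1
  5+B+1 = 1 carry 1
  C+A+1 = 7 carry 1
  2+1+1 = 4
  C+2 = E
  1+2 = 3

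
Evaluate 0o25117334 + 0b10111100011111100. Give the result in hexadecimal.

0o25117334 = 0x549EDC in hexadecimal.
0b10111100011111100 = 0x178FC in hexadecimal.
Add column by column in base 16, right to left:
  C+C = 8 carry 1
  D+F+1 = D carry 1
  E+8+1 = 7 carry 1
  9+7+1 = 1 carry 1
  4+1+1 = 6
  5+0 = 5

0x5617D8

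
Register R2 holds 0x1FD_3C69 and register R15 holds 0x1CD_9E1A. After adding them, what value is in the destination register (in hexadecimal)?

0x3CADA83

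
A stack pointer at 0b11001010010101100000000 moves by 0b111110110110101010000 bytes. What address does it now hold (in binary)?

Add column by column in base 2, right to left:
  0+0 = 0
  0+0 = 0
  0+0 = 0
  0+0 = 0
  0+1 = 1
  0+0 = 0
  0+1 = 1
  0+0 = 0
  1+1 = 0 carry 1
  1+0+1 = 0 carry 1
  0+1+1 = 0 carry 1
  1+1+1 = 1 carry 1
  0+0+1 = 1
  1+1 = 0 carry 1
  0+1+1 = 0 carry 1
  0+0+1 = 1
  1+1 = 0 carry 1
  0+1+1 = 0 carry 1
  1+1+1 = 1 carry 1
  0+1+1 = 0 carry 1
  0+1+1 = 0 carry 1
  1+0+1 = 0 carry 1
  1+0+1 = 0 carry 1
  final carry 1

0b100001001001100001010000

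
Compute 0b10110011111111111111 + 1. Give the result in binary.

The trailing 14 digits are 1 (max in base 2), so adding 1 cascades: they roll to 0 and the next digit up increments.

0b10110100000000000000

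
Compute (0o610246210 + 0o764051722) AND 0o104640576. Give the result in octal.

Add column by column in base 8, right to left:
  0+2 = 2
  1+2 = 3
  2+7 = 1 carry 1
  6+1+1 = 0 carry 1
  4+5+1 = 2 carry 1
  2+0+1 = 3
  0+4 = 4
  1+6 = 7
  6+7 = 5 carry 1
  final carry 1
Sum = 0o1574320132; now AND with 0o104640576:
  1&0=0, 5&1=1, 7&0=0, 4&4=4, 3&6=2, 2&4=0, 0&0=0, 1&5=1, 3&7=3, 2&6=2

0o104200132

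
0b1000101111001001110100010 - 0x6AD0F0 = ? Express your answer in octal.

0o53141262

0b1000101111001001110100010 = 0o105711642 in octal.
0x6AD0F0 = 0o32550360 in octal.
Subtract column by column in base 8:
  2-0 → 2
  4-6 → 6 (borrow)
  6-3-1 → 2
  1-0 → 1
  1-5 → 4 (borrow)
  7-5-1 → 1
  5-2 → 3
  0-3 → 5 (borrow)
  1-0-1 → 0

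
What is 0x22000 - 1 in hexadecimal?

0x21FFF

The trailing 3 digits are 0, so subtracting 1 borrows through: they become F and the next digit up decrements.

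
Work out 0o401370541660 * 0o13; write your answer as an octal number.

0o5420257464220

Multiply each base-8 digit by 11, carrying:
  0×11 = 0 → write 0
  6×11 = 66 → write 2 carry 8
  6×11+8 = 74 → write 2 carry 9
  1×11+9 = 20 → write 4 carry 2
  4×11+2 = 46 → write 6 carry 5
  5×11+5 = 60 → write 4 carry 7
  0×11+7 = 7 → write 7
  7×11 = 77 → write 5 carry 9
  3×11+9 = 42 → write 2 carry 5
  1×11+5 = 16 → write 0 carry 2
  0×11+2 = 2 → write 2
  4×11 = 44 → write 4 carry 5
  remaining carry: 5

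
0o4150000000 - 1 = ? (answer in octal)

The trailing 7 digits are 0, so subtracting 1 borrows through: they become 7 and the next digit up decrements.

0o4147777777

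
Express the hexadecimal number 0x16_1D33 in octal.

Expand each hex digit to 4 bits: 1=0001 6=0110 1=0001 D=1101 3=0011 3=0011.
Group the bits in threes: 101 100 001 110 100 110 011 → 5416463.

0o5416463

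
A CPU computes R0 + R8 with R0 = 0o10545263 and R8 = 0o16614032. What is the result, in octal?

Add column by column in base 8, right to left:
  3+2 = 5
  6+3 = 1 carry 1
  2+0+1 = 3
  5+4 = 1 carry 1
  4+1+1 = 6
  5+6 = 3 carry 1
  0+6+1 = 7
  1+1 = 2

0o27361315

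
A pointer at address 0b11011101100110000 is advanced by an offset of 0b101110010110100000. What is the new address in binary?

Add column by column in base 2, right to left:
  0+0 = 0
  0+0 = 0
  0+0 = 0
  0+0 = 0
  1+0 = 1
  1+1 = 0 carry 1
  0+0+1 = 1
  0+1 = 1
  1+1 = 0 carry 1
  1+0+1 = 0 carry 1
  0+1+1 = 0 carry 1
  1+0+1 = 0 carry 1
  1+0+1 = 0 carry 1
  1+1+1 = 1 carry 1
  0+1+1 = 0 carry 1
  1+1+1 = 1 carry 1
  1+0+1 = 0 carry 1
  0+1+1 = 0 carry 1
  final carry 1

0b1001010000011010000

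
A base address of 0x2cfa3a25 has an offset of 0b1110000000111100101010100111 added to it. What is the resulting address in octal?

0o7277402314

0x2cfa3a25 = 0o5476435045 in octal.
0b1110000000111100101010100111 = 0o1600745247 in octal.
Add column by column in base 8, right to left:
  5+7 = 4 carry 1
  4+4+1 = 1 carry 1
  0+2+1 = 3
  5+5 = 2 carry 1
  3+4+1 = 0 carry 1
  4+7+1 = 4 carry 1
  6+0+1 = 7
  7+0 = 7
  4+6 = 2 carry 1
  5+1+1 = 7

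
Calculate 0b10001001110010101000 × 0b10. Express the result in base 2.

0b100010011100101010000

Multiply each base-2 digit by 2, carrying:
  0×2 = 0 → write 0
  0×2 = 0 → write 0
  0×2 = 0 → write 0
  1×2 = 2 → write 0 carry 1
  0×2+1 = 1 → write 1
  1×2 = 2 → write 0 carry 1
  0×2+1 = 1 → write 1
  1×2 = 2 → write 0 carry 1
  0×2+1 = 1 → write 1
  0×2 = 0 → write 0
  1×2 = 2 → write 0 carry 1
  1×2+1 = 3 → write 1 carry 1
  1×2+1 = 3 → write 1 carry 1
  0×2+1 = 1 → write 1
  0×2 = 0 → write 0
  1×2 = 2 → write 0 carry 1
  0×2+1 = 1 → write 1
  0×2 = 0 → write 0
  0×2 = 0 → write 0
  1×2 = 2 → write 0 carry 1
  remaining carry: 1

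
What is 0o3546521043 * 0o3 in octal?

Multiply each base-8 digit by 3, carrying:
  3×3 = 9 → write 1 carry 1
  4×3+1 = 13 → write 5 carry 1
  0×3+1 = 1 → write 1
  1×3 = 3 → write 3
  2×3 = 6 → write 6
  5×3 = 15 → write 7 carry 1
  6×3+1 = 19 → write 3 carry 2
  4×3+2 = 14 → write 6 carry 1
  5×3+1 = 16 → write 0 carry 2
  3×3+2 = 11 → write 3 carry 1
  remaining carry: 1

0o13063763151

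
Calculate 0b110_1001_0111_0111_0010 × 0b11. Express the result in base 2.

0b100111100011001010110

Multiply each base-2 digit by 3, carrying:
  0×3 = 0 → write 0
  1×3 = 3 → write 1 carry 1
  0×3+1 = 1 → write 1
  0×3 = 0 → write 0
  1×3 = 3 → write 1 carry 1
  1×3+1 = 4 → write 0 carry 2
  1×3+2 = 5 → write 1 carry 2
  0×3+2 = 2 → write 0 carry 1
  1×3+1 = 4 → write 0 carry 2
  1×3+2 = 5 → write 1 carry 2
  1×3+2 = 5 → write 1 carry 2
  0×3+2 = 2 → write 0 carry 1
  1×3+1 = 4 → write 0 carry 2
  0×3+2 = 2 → write 0 carry 1
  0×3+1 = 1 → write 1
  1×3 = 3 → write 1 carry 1
  0×3+1 = 1 → write 1
  1×3 = 3 → write 1 carry 1
  1×3+1 = 4 → write 0 carry 2
  remaining carry: 10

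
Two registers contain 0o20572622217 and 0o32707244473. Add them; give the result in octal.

0o53502066712

Add column by column in base 8, right to left:
  7+3 = 2 carry 1
  1+7+1 = 1 carry 1
  2+4+1 = 7
  2+4 = 6
  2+4 = 6
  6+2 = 0 carry 1
  2+7+1 = 2 carry 1
  7+0+1 = 0 carry 1
  5+7+1 = 5 carry 1
  0+2+1 = 3
  2+3 = 5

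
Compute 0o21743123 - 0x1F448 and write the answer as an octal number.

0o21351013

0x1F448 = 0o372110 in octal.
Subtract column by column in base 8:
  3-0 → 3
  2-1 → 1
  1-1 → 0
  3-2 → 1
  4-7 → 5 (borrow)
  7-3-1 → 3
  1-0 → 1
  2-0 → 2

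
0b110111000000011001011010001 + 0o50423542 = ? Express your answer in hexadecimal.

0b110111000000011001011010001 = 0x6E032D1 in hexadecimal.
0o50423542 = 0xA22762 in hexadecimal.
Add column by column in base 16, right to left:
  1+2 = 3
  D+6 = 3 carry 1
  2+7+1 = A
  3+2 = 5
  0+2 = 2
  E+A = 8 carry 1
  6+0+1 = 7

0x7825A33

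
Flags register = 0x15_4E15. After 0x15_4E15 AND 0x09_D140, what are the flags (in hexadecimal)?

0x014000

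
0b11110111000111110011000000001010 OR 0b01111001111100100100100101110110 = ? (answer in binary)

0b11111111111111110111100101111110

OR bit by bit (1 where either bit is 1):
  11110111000111110011000000001010
| 01111001111100100100100101110110
= 11111111111111110111100101111110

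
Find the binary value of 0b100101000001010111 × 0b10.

0b1001010000010101110

Multiply each base-2 digit by 2, carrying:
  1×2 = 2 → write 0 carry 1
  1×2+1 = 3 → write 1 carry 1
  1×2+1 = 3 → write 1 carry 1
  0×2+1 = 1 → write 1
  1×2 = 2 → write 0 carry 1
  0×2+1 = 1 → write 1
  1×2 = 2 → write 0 carry 1
  0×2+1 = 1 → write 1
  0×2 = 0 → write 0
  0×2 = 0 → write 0
  0×2 = 0 → write 0
  0×2 = 0 → write 0
  1×2 = 2 → write 0 carry 1
  0×2+1 = 1 → write 1
  1×2 = 2 → write 0 carry 1
  0×2+1 = 1 → write 1
  0×2 = 0 → write 0
  1×2 = 2 → write 0 carry 1
  remaining carry: 1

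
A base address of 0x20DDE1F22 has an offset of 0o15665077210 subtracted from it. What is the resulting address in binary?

0b110011111000010011010000010011010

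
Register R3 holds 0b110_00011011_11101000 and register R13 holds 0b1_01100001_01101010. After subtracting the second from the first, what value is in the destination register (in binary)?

Subtract column by column in base 2:
  0-0 → 0
  0-1 → 1 (borrow)
  0-0-1 → 1 (borrow)
  1-1-1 → 1 (borrow)
  0-0-1 → 1 (borrow)
  1-1-1 → 1 (borrow)
  1-1-1 → 1 (borrow)
  1-0-1 → 0
  1-1 → 0
  1-0 → 1
  0-0 → 0
  1-0 → 1
  1-0 → 1
  0-1 → 1 (borrow)
  0-1-1 → 0 (borrow)
  0-0-1 → 1 (borrow)
  0-1-1 → 0 (borrow)
  1-0-1 → 0
  1-0 → 1

0b1001011101001111110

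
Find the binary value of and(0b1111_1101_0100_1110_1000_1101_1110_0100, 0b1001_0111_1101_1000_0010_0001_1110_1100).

AND bit by bit (1 only where both bits are 1):
  11111101010011101000110111100100
& 10010111110110000010000111101100
= 10010101010010000000000111100100

0b10010101010010000000000111100100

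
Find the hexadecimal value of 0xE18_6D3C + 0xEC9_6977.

Add column by column in base 16, right to left:
  C+7 = 3 carry 1
  3+7+1 = B
  D+9 = 6 carry 1
  6+6+1 = D
  8+9 = 1 carry 1
  1+C+1 = E
  E+E = C carry 1
  final carry 1

0x1CE1D6B3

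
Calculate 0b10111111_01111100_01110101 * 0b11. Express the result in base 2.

0b10001111100111010101011111

Multiply each base-2 digit by 3, carrying:
  1×3 = 3 → write 1 carry 1
  0×3+1 = 1 → write 1
  1×3 = 3 → write 1 carry 1
  0×3+1 = 1 → write 1
  1×3 = 3 → write 1 carry 1
  1×3+1 = 4 → write 0 carry 2
  1×3+2 = 5 → write 1 carry 2
  0×3+2 = 2 → write 0 carry 1
  0×3+1 = 1 → write 1
  0×3 = 0 → write 0
  1×3 = 3 → write 1 carry 1
  1×3+1 = 4 → write 0 carry 2
  1×3+2 = 5 → write 1 carry 2
  1×3+2 = 5 → write 1 carry 2
  1×3+2 = 5 → write 1 carry 2
  0×3+2 = 2 → write 0 carry 1
  1×3+1 = 4 → write 0 carry 2
  1×3+2 = 5 → write 1 carry 2
  1×3+2 = 5 → write 1 carry 2
  1×3+2 = 5 → write 1 carry 2
  1×3+2 = 5 → write 1 carry 2
  1×3+2 = 5 → write 1 carry 2
  0×3+2 = 2 → write 0 carry 1
  1×3+1 = 4 → write 0 carry 2
  remaining carry: 10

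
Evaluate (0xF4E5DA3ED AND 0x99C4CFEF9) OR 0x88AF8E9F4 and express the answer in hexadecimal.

0x98EFCEBFD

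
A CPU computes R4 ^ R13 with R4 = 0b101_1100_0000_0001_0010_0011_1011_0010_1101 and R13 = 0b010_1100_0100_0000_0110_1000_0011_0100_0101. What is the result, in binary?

XOR bit by bit (1 where the bits differ):
  10111000000000100100011101100101101
^ 01011000100000001101000001101000101
= 11100000100000101001011100001101000

0b11100000100000101001011100001101000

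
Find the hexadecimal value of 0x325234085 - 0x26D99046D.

0xB78A3C18

Subtract column by column in base 16:
  5-D → 8 (borrow)
  8-6-1 → 1
  0-4 → C (borrow)
  4-0-1 → 3
  3-9 → A (borrow)
  2-9-1 → 8 (borrow)
  5-D-1 → 7 (borrow)
  2-6-1 → B (borrow)
  3-2-1 → 0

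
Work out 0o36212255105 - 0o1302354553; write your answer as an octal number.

0o34707700332

Subtract column by column in base 8:
  5-3 → 2
  0-5 → 3 (borrow)
  1-5-1 → 3 (borrow)
  5-4-1 → 0
  5-5 → 0
  2-3 → 7 (borrow)
  2-2-1 → 7 (borrow)
  1-0-1 → 0
  2-3 → 7 (borrow)
  6-1-1 → 4
  3-0 → 3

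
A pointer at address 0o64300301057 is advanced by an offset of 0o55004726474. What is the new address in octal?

Add column by column in base 8, right to left:
  7+4 = 3 carry 1
  5+7+1 = 5 carry 1
  0+4+1 = 5
  1+6 = 7
  0+2 = 2
  3+7 = 2 carry 1
  0+4+1 = 5
  0+0 = 0
  3+0 = 3
  4+5 = 1 carry 1
  6+5+1 = 4 carry 1
  final carry 1

0o141305227553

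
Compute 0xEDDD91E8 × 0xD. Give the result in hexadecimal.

0xC144068C8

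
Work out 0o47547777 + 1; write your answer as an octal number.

The trailing 4 digits are 7 (max in base 8), so adding 1 cascades: they roll to 0 and the next digit up increments.

0o47550000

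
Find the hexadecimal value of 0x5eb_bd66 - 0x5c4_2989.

0x2793dd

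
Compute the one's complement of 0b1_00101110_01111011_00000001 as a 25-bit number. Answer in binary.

Invert each bit: 1001011100111101100000001 → 0110100011000010011111110.

0b0110100011000010011111110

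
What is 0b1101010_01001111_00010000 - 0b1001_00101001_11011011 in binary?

0b11000010010010100110101

Subtract column by column in base 2:
  0-1 → 1 (borrow)
  0-1-1 → 0 (borrow)
  0-0-1 → 1 (borrow)
  0-1-1 → 0 (borrow)
  1-1-1 → 1 (borrow)
  0-0-1 → 1 (borrow)
  0-1-1 → 0 (borrow)
  0-1-1 → 0 (borrow)
  1-1-1 → 1 (borrow)
  1-0-1 → 0
  1-0 → 1
  1-1 → 0
  0-0 → 0
  0-1 → 1 (borrow)
  1-0-1 → 0
  0-0 → 0
  0-1 → 1 (borrow)
  1-0-1 → 0
  0-0 → 0
  1-1 → 0
  0-0 → 0
  1-0 → 1
  1-0 → 1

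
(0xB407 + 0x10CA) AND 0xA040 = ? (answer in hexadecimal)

0x8040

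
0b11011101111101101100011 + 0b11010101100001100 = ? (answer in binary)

0b11100001010011001101111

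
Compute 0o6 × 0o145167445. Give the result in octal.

0o1137315336

Multiply each base-8 digit by 6, carrying:
  5×6 = 30 → write 6 carry 3
  4×6+3 = 27 → write 3 carry 3
  4×6+3 = 27 → write 3 carry 3
  7×6+3 = 45 → write 5 carry 5
  6×6+5 = 41 → write 1 carry 5
  1×6+5 = 11 → write 3 carry 1
  5×6+1 = 31 → write 7 carry 3
  4×6+3 = 27 → write 3 carry 3
  1×6+3 = 9 → write 1 carry 1
  remaining carry: 1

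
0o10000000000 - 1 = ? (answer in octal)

0o7777777777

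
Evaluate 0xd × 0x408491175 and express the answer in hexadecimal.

Multiply each base-16 digit by 13, carrying:
  5×13 = 65 → write 1 carry 4
  7×13+4 = 95 → write f carry 5
  1×13+5 = 18 → write 2 carry 1
  1×13+1 = 14 → write e
  9×13 = 117 → write 5 carry 7
  4×13+7 = 59 → write b carry 3
  8×13+3 = 107 → write b carry 6
  0×13+6 = 6 → write 6
  4×13 = 52 → write 4 carry 3
  remaining carry: 3

0x346bb5e2f1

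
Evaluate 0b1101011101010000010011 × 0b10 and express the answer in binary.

0b11010111010100000100110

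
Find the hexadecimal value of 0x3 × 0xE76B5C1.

0x2B642143

Multiply each base-16 digit by 3, carrying:
  1×3 = 3 → write 3
  C×3 = 36 → write 4 carry 2
  5×3+2 = 17 → write 1 carry 1
  B×3+1 = 34 → write 2 carry 2
  6×3+2 = 20 → write 4 carry 1
  7×3+1 = 22 → write 6 carry 1
  E×3+1 = 43 → write B carry 2
  remaining carry: 2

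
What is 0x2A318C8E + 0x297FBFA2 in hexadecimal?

0x53B14C30

Add column by column in base 16, right to left:
  E+2 = 0 carry 1
  8+A+1 = 3 carry 1
  C+F+1 = C carry 1
  8+B+1 = 4 carry 1
  1+F+1 = 1 carry 1
  3+7+1 = B
  A+9 = 3 carry 1
  2+2+1 = 5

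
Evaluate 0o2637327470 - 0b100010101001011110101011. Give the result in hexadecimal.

0x15f3178d

0o2637327470 = 0x167daf38 in hexadecimal.
0b100010101001011110101011 = 0x8a97ab in hexadecimal.
Subtract column by column in base 16:
  8-b → d (borrow)
  3-a-1 → 8 (borrow)
  f-7-1 → 7
  a-9 → 1
  d-a → 3
  7-8 → f (borrow)
  6-0-1 → 5
  1-0 → 1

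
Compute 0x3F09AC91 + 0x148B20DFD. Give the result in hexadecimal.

Add column by column in base 16, right to left:
  1+D = E
  9+F = 8 carry 1
  C+D+1 = A carry 1
  A+0+1 = B
  9+2 = B
  0+B = B
  F+8 = 7 carry 1
  3+4+1 = 8
  0+1 = 1

0x187BBBA8E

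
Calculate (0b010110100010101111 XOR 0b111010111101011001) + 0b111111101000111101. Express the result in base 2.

0b1101100001000110011

First 0b010110100010101111 XOR 0b111010111101011001 = 0b101100011111110110.
Add column by column in base 2, right to left:
  0+1 = 1
  1+0 = 1
  1+1 = 0 carry 1
  0+1+1 = 0 carry 1
  1+1+1 = 1 carry 1
  1+1+1 = 1 carry 1
  1+0+1 = 0 carry 1
  1+0+1 = 0 carry 1
  1+0+1 = 0 carry 1
  1+1+1 = 1 carry 1
  1+0+1 = 0 carry 1
  0+1+1 = 0 carry 1
  0+1+1 = 0 carry 1
  0+1+1 = 0 carry 1
  1+1+1 = 1 carry 1
  1+1+1 = 1 carry 1
  0+1+1 = 0 carry 1
  1+1+1 = 1 carry 1
  final carry 1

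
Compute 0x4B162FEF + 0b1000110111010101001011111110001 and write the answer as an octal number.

0x4B162FEF = 0o11305427757 in octal.
0b1000110111010101001011111110001 = 0o10672513761 in octal.
Add column by column in base 8, right to left:
  7+1 = 0 carry 1
  5+6+1 = 4 carry 1
  7+7+1 = 7 carry 1
  7+3+1 = 3 carry 1
  2+1+1 = 4
  4+5 = 1 carry 1
  5+2+1 = 0 carry 1
  0+7+1 = 0 carry 1
  3+6+1 = 2 carry 1
  1+0+1 = 2
  1+1 = 2

0o22200143740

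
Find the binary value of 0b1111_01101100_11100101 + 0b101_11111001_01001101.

Add column by column in base 2, right to left:
  1+1 = 0 carry 1
  0+0+1 = 1
  1+1 = 0 carry 1
  0+1+1 = 0 carry 1
  0+0+1 = 1
  1+0 = 1
  1+1 = 0 carry 1
  1+0+1 = 0 carry 1
  0+1+1 = 0 carry 1
  0+0+1 = 1
  1+0 = 1
  1+1 = 0 carry 1
  0+1+1 = 0 carry 1
  1+1+1 = 1 carry 1
  1+1+1 = 1 carry 1
  0+1+1 = 0 carry 1
  1+1+1 = 1 carry 1
  1+0+1 = 0 carry 1
  1+1+1 = 1 carry 1
  1+0+1 = 0 carry 1
  final carry 1

0b101010110011000110010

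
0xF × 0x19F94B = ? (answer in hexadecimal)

Multiply each base-16 digit by 15, carrying:
  B×15 = 165 → write 5 carry 10
  4×15+10 = 70 → write 6 carry 4
  9×15+4 = 139 → write B carry 8
  F×15+8 = 233 → write 9 carry 14
  9×15+14 = 149 → write 5 carry 9
  1×15+9 = 24 → write 8 carry 1
  remaining carry: 1

0x1859B65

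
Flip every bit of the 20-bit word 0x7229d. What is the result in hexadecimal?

Each hex digit d becomes f−d:
  7→8, 2→d, 2→d, 9→6, d→2

0x8dd62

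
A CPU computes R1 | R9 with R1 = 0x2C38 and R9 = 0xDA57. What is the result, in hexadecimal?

OR each hex digit independently (no carries):
  2|D=F, C|A=E, 3|5=7, 8|7=F

0xFE7F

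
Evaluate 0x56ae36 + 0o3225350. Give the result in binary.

0b11000111101100100011110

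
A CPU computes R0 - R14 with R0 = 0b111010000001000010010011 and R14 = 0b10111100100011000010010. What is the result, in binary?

0b100010011100101010000001

Subtract column by column in base 2:
  1-0 → 1
  1-1 → 0
  0-0 → 0
  0-0 → 0
  1-1 → 0
  0-0 → 0
  0-0 → 0
  1-0 → 1
  0-0 → 0
  0-1 → 1 (borrow)
  0-1-1 → 0 (borrow)
  0-0-1 → 1 (borrow)
  1-0-1 → 0
  0-0 → 0
  0-1 → 1 (borrow)
  0-0-1 → 1 (borrow)
  0-0-1 → 1 (borrow)
  0-1-1 → 0 (borrow)
  0-1-1 → 0 (borrow)
  1-1-1 → 1 (borrow)
  0-1-1 → 0 (borrow)
  1-0-1 → 0
  1-1 → 0
  1-0 → 1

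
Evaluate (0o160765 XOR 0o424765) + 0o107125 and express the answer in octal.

First 0o160765 XOR 0o424765 = 0o544000.
Add column by column in base 8, right to left:
  0+5 = 5
  0+2 = 2
  0+1 = 1
  4+7 = 3 carry 1
  4+0+1 = 5
  5+1 = 6

0o653125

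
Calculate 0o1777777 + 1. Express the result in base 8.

The trailing 6 digits are 7 (max in base 8), so adding 1 cascades: they roll to 0 and the next digit up increments.

0o2000000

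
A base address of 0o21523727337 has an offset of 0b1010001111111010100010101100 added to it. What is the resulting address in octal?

0o22743653613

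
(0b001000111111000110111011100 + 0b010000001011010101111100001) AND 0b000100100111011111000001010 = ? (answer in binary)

Add column by column in base 2, right to left:
  0+1 = 1
  0+0 = 0
  1+0 = 1
  1+0 = 1
  1+0 = 1
  0+1 = 1
  1+1 = 0 carry 1
  1+1+1 = 1 carry 1
  1+1+1 = 1 carry 1
  0+1+1 = 0 carry 1
  1+0+1 = 0 carry 1
  1+1+1 = 1 carry 1
  0+0+1 = 1
  0+1 = 1
  0+0 = 0
  1+1 = 0 carry 1
  1+1+1 = 1 carry 1
  1+0+1 = 0 carry 1
  1+1+1 = 1 carry 1
  1+0+1 = 0 carry 1
  1+0+1 = 0 carry 1
  0+0+1 = 1
  0+0 = 0
  0+0 = 0
  1+0 = 1
  0+1 = 1
Sum = 0b11001001010011100110111101; now AND with 0b000100100111011111000001010:
  011001001010011100110111101
& 000100100111011111000001010
= 000000000010011100000001000

0b10011100000001000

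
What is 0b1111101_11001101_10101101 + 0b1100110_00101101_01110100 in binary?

Add column by column in base 2, right to left:
  1+0 = 1
  0+0 = 0
  1+1 = 0 carry 1
  1+0+1 = 0 carry 1
  0+1+1 = 0 carry 1
  1+1+1 = 1 carry 1
  0+1+1 = 0 carry 1
  1+0+1 = 0 carry 1
  1+1+1 = 1 carry 1
  0+0+1 = 1
  1+1 = 0 carry 1
  1+1+1 = 1 carry 1
  0+0+1 = 1
  0+1 = 1
  1+0 = 1
  1+0 = 1
  1+0 = 1
  0+1 = 1
  1+1 = 0 carry 1
  1+0+1 = 0 carry 1
  1+0+1 = 0 carry 1
  1+1+1 = 1 carry 1
  1+1+1 = 1 carry 1
  final carry 1

0b111000111111101100100001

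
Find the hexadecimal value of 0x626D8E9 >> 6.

0x189B63

6 bits is not a whole number of base-16 digits; in binary: 110001001101101100011101001 >> 6 = 110001001101101100011.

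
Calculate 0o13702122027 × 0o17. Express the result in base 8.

Multiply each base-8 digit by 15, carrying:
  7×15 = 105 → write 1 carry 13
  2×15+13 = 43 → write 3 carry 5
  0×15+5 = 5 → write 5
  2×15 = 30 → write 6 carry 3
  2×15+3 = 33 → write 1 carry 4
  1×15+4 = 19 → write 3 carry 2
  2×15+2 = 32 → write 0 carry 4
  0×15+4 = 4 → write 4
  7×15 = 105 → write 1 carry 13
  3×15+13 = 58 → write 2 carry 7
  1×15+7 = 22 → write 6 carry 2
  remaining carry: 2

0o262140316531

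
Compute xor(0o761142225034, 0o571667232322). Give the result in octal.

0o210725017316

XOR each oct digit independently (no carries):
  7^5=2, 6^7=1, 1^1=0, 1^6=7, 4^6=2, 2^7=5, 2^2=0, 2^3=1, 5^2=7, 0^3=3, 3^2=1, 4^2=6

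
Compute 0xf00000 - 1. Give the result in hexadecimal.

0xefffff

The trailing 5 digits are 0, so subtracting 1 borrows through: they become F and the next digit up decrements.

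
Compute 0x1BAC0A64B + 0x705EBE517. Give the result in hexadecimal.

Add column by column in base 16, right to left:
  B+7 = 2 carry 1
  4+1+1 = 6
  6+5 = B
  A+E = 8 carry 1
  0+B+1 = C
  C+E = A carry 1
  A+5+1 = 0 carry 1
  B+0+1 = C
  1+7 = 8

0x8C0AC8B62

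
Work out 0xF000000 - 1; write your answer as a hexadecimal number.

The trailing 6 digits are 0, so subtracting 1 borrows through: they become F and the next digit up decrements.

0xEFFFFFF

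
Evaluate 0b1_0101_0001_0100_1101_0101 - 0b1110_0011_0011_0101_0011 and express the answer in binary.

Subtract column by column in base 2:
  1-1 → 0
  0-1 → 1 (borrow)
  1-0-1 → 0
  0-0 → 0
  1-1 → 0
  0-0 → 0
  1-1 → 0
  1-0 → 1
  0-1 → 1 (borrow)
  0-1-1 → 0 (borrow)
  1-0-1 → 0
  0-0 → 0
  1-1 → 0
  0-1 → 1 (borrow)
  0-0-1 → 1 (borrow)
  0-0-1 → 1 (borrow)
  1-0-1 → 0
  0-1 → 1 (borrow)
  1-1-1 → 1 (borrow)
  0-1-1 → 0 (borrow)
  1-0-1 → 0

0b1101110000110000010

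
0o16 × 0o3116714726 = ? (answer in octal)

Multiply each base-8 digit by 14, carrying:
  6×14 = 84 → write 4 carry 10
  2×14+10 = 38 → write 6 carry 4
  7×14+4 = 102 → write 6 carry 12
  4×14+12 = 68 → write 4 carry 8
  1×14+8 = 22 → write 6 carry 2
  7×14+2 = 100 → write 4 carry 12
  6×14+12 = 96 → write 0 carry 12
  1×14+12 = 26 → write 2 carry 3
  1×14+3 = 17 → write 1 carry 2
  3×14+2 = 44 → write 4 carry 5
  remaining carry: 5

0o54120464664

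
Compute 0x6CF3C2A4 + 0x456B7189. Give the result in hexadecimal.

Add column by column in base 16, right to left:
  4+9 = D
  A+8 = 2 carry 1
  2+1+1 = 4
  C+7 = 3 carry 1
  3+B+1 = F
  F+6 = 5 carry 1
  C+5+1 = 2 carry 1
  6+4+1 = B

0xB25F342D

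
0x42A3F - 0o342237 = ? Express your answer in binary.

0b100110010110100000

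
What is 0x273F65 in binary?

0b1001110011111101100101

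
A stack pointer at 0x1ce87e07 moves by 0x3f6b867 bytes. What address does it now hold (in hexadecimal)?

Add column by column in base 16, right to left:
  7+7 = e
  0+6 = 6
  e+8 = 6 carry 1
  7+b+1 = 3 carry 1
  8+6+1 = f
  e+f = d carry 1
  c+3+1 = 0 carry 1
  1+0+1 = 2

0x20df366e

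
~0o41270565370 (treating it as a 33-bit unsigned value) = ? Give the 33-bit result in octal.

0o36507212407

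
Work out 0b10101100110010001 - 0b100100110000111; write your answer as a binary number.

Subtract column by column in base 2:
  1-1 → 0
  0-1 → 1 (borrow)
  0-1-1 → 0 (borrow)
  0-0-1 → 1 (borrow)
  1-0-1 → 0
  0-0 → 0
  0-0 → 0
  1-1 → 0
  1-1 → 0
  0-0 → 0
  0-0 → 0
  1-1 → 0
  1-0 → 1
  0-0 → 0
  1-1 → 0
  0-0 → 0
  1-0 → 1

0b10001000000001010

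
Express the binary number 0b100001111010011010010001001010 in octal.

0o4172322112

Group the bits in threes: 100 001 111 010 011 010 010 001 001 010 → 4172322112.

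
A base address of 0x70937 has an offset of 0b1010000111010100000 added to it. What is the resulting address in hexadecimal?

0b1010000111010100000 = 0x50ea0 in hexadecimal.
Add column by column in base 16, right to left:
  7+0 = 7
  3+a = d
  9+e = 7 carry 1
  0+0+1 = 1
  7+5 = c

0xc17d7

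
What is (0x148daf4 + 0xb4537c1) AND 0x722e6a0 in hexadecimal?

0x40202a0

Add column by column in base 16, right to left:
  4+1 = 5
  f+c = b carry 1
  a+7+1 = 2 carry 1
  d+3+1 = 1 carry 1
  8+5+1 = e
  4+4 = 8
  1+b = c
Sum = 0xc8e12b5; now AND with 0x722e6a0:
  c&7=4, 8&2=0, e&2=2, 1&e=0, 2&6=2, b&a=a, 5&0=0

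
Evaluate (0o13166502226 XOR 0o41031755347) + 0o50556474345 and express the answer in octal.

0o122735753526

First 0o13166502226 XOR 0o41031755347 = 0o52157257161.
Add column by column in base 8, right to left:
  1+5 = 6
  6+4 = 2 carry 1
  1+3+1 = 5
  7+4 = 3 carry 1
  5+7+1 = 5 carry 1
  2+4+1 = 7
  7+6 = 5 carry 1
  5+5+1 = 3 carry 1
  1+5+1 = 7
  2+0 = 2
  5+5 = 2 carry 1
  final carry 1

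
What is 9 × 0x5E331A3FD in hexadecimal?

Multiply each base-16 digit by 9, carrying:
  D×9 = 117 → write 5 carry 7
  F×9+7 = 142 → write E carry 8
  3×9+8 = 35 → write 3 carry 2
  A×9+2 = 92 → write C carry 5
  1×9+5 = 14 → write E
  3×9 = 27 → write B carry 1
  3×9+1 = 28 → write C carry 1
  E×9+1 = 127 → write F carry 7
  5×9+7 = 52 → write 4 carry 3
  remaining carry: 3

0x34FCBEC3E5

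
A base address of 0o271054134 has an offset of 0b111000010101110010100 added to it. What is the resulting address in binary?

0b11000000001000001111110000

0o271054134 = 0b10111001000101100001011100 in binary.
Add column by column in base 2, right to left:
  0+0 = 0
  0+0 = 0
  1+1 = 0 carry 1
  1+0+1 = 0 carry 1
  1+1+1 = 1 carry 1
  0+0+1 = 1
  1+0 = 1
  0+1 = 1
  0+1 = 1
  0+1 = 1
  0+0 = 0
  1+1 = 0 carry 1
  1+0+1 = 0 carry 1
  0+1+1 = 0 carry 1
  1+0+1 = 0 carry 1
  0+0+1 = 1
  0+0 = 0
  0+0 = 0
  1+1 = 0 carry 1
  0+1+1 = 0 carry 1
  0+1+1 = 0 carry 1
  1+0+1 = 0 carry 1
  1+0+1 = 0 carry 1
  1+0+1 = 0 carry 1
  0+0+1 = 1
  1+0 = 1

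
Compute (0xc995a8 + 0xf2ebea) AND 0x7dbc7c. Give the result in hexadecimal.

Add column by column in base 16, right to left:
  8+a = 2 carry 1
  a+e+1 = 9 carry 1
  5+b+1 = 1 carry 1
  9+e+1 = 8 carry 1
  9+2+1 = c
  c+f = b carry 1
  final carry 1
Sum = 0x1bc8192; now AND with 0x7dbc7c:
  1&0=0, b&7=3, c&d=c, 8&b=8, 1&c=0, 9&7=1, 2&c=0

0x3c8010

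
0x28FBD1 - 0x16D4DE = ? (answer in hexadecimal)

Subtract column by column in base 16:
  1-E → 3 (borrow)
  D-D-1 → F (borrow)
  B-4-1 → 6
  F-D → 2
  8-6 → 2
  2-1 → 1

0x1226F3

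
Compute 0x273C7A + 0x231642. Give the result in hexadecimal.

Add column by column in base 16, right to left:
  A+2 = C
  7+4 = B
  C+6 = 2 carry 1
  3+1+1 = 5
  7+3 = A
  2+2 = 4

0x4A52BC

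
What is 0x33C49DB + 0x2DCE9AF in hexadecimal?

Add column by column in base 16, right to left:
  B+F = A carry 1
  D+A+1 = 8 carry 1
  9+9+1 = 3 carry 1
  4+E+1 = 3 carry 1
  C+C+1 = 9 carry 1
  3+D+1 = 1 carry 1
  3+2+1 = 6

0x619338A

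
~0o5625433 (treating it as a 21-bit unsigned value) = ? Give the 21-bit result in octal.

0o2152344

Each oct digit d becomes 7−d:
  5→2, 6→1, 2→5, 5→2, 4→3, 3→4, 3→4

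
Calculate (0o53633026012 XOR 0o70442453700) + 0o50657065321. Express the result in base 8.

0o74150563233

First 0o53633026012 XOR 0o70442453700 = 0o23271475712.
Add column by column in base 8, right to left:
  2+1 = 3
  1+2 = 3
  7+3 = 2 carry 1
  5+5+1 = 3 carry 1
  7+6+1 = 6 carry 1
  4+0+1 = 5
  1+7 = 0 carry 1
  7+5+1 = 5 carry 1
  2+6+1 = 1 carry 1
  3+0+1 = 4
  2+5 = 7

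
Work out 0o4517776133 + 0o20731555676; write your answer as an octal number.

0o25451554031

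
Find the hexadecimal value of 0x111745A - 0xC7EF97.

0x4984C3

Subtract column by column in base 16:
  A-7 → 3
  5-9 → C (borrow)
  4-F-1 → 4 (borrow)
  7-E-1 → 8 (borrow)
  1-7-1 → 9 (borrow)
  1-C-1 → 4 (borrow)
  1-0-1 → 0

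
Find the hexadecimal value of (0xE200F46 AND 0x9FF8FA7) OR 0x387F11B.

0xE200F46 AND 0x9FF8FA7 = 0x8200F06.
Then OR with 0x387F11B.

0xBA7FF1F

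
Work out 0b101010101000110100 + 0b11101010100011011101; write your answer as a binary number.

Add column by column in base 2, right to left:
  0+1 = 1
  0+0 = 0
  1+1 = 0 carry 1
  0+1+1 = 0 carry 1
  1+1+1 = 1 carry 1
  1+0+1 = 0 carry 1
  0+1+1 = 0 carry 1
  0+1+1 = 0 carry 1
  0+0+1 = 1
  1+0 = 1
  0+0 = 0
  1+1 = 0 carry 1
  0+0+1 = 1
  1+1 = 0 carry 1
  0+0+1 = 1
  1+1 = 0 carry 1
  0+0+1 = 1
  1+1 = 0 carry 1
  0+1+1 = 0 carry 1
  0+1+1 = 0 carry 1
  final carry 1

0b100010101001100010001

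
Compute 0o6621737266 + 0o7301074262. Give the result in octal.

0o16123033550

Add column by column in base 8, right to left:
  6+2 = 0 carry 1
  6+6+1 = 5 carry 1
  2+2+1 = 5
  7+4 = 3 carry 1
  3+7+1 = 3 carry 1
  7+0+1 = 0 carry 1
  1+1+1 = 3
  2+0 = 2
  6+3 = 1 carry 1
  6+7+1 = 6 carry 1
  final carry 1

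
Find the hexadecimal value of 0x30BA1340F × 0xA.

0x1E744C0896

Multiply each base-16 digit by 10, carrying:
  F×10 = 150 → write 6 carry 9
  0×10+9 = 9 → write 9
  4×10 = 40 → write 8 carry 2
  3×10+2 = 32 → write 0 carry 2
  1×10+2 = 12 → write C
  A×10 = 100 → write 4 carry 6
  B×10+6 = 116 → write 4 carry 7
  0×10+7 = 7 → write 7
  3×10 = 30 → write E carry 1
  remaining carry: 1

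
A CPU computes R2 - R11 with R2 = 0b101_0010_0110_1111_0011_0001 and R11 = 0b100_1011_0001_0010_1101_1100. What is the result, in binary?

0b1110101110001010101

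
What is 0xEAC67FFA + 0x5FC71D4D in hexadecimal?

0x14A8D9D47

Add column by column in base 16, right to left:
  A+D = 7 carry 1
  F+4+1 = 4 carry 1
  F+D+1 = D carry 1
  7+1+1 = 9
  6+7 = D
  C+C = 8 carry 1
  A+F+1 = A carry 1
  E+5+1 = 4 carry 1
  final carry 1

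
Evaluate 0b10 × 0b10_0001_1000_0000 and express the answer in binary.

Multiply each base-2 digit by 2, carrying:
  0×2 = 0 → write 0
  0×2 = 0 → write 0
  0×2 = 0 → write 0
  0×2 = 0 → write 0
  0×2 = 0 → write 0
  0×2 = 0 → write 0
  0×2 = 0 → write 0
  1×2 = 2 → write 0 carry 1
  1×2+1 = 3 → write 1 carry 1
  0×2+1 = 1 → write 1
  0×2 = 0 → write 0
  0×2 = 0 → write 0
  0×2 = 0 → write 0
  1×2 = 2 → write 0 carry 1
  remaining carry: 1

0b100001100000000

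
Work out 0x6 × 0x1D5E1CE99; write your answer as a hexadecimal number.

Multiply each base-16 digit by 6, carrying:
  9×6 = 54 → write 6 carry 3
  9×6+3 = 57 → write 9 carry 3
  E×6+3 = 87 → write 7 carry 5
  C×6+5 = 77 → write D carry 4
  1×6+4 = 10 → write A
  E×6 = 84 → write 4 carry 5
  5×6+5 = 35 → write 3 carry 2
  D×6+2 = 80 → write 0 carry 5
  1×6+5 = 11 → write B

0xB034AD796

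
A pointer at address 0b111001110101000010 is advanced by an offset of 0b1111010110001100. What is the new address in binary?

Add column by column in base 2, right to left:
  0+0 = 0
  1+0 = 1
  0+1 = 1
  0+1 = 1
  0+0 = 0
  0+0 = 0
  1+0 = 1
  0+1 = 1
  1+1 = 0 carry 1
  0+0+1 = 1
  1+1 = 0 carry 1
  1+0+1 = 0 carry 1
  1+1+1 = 1 carry 1
  0+1+1 = 0 carry 1
  0+1+1 = 0 carry 1
  1+1+1 = 1 carry 1
  1+0+1 = 0 carry 1
  1+0+1 = 0 carry 1
  final carry 1

0b1001001001011001110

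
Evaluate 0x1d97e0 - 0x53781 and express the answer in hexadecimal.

0x18605f

Subtract column by column in base 16:
  0-1 → f (borrow)
  e-8-1 → 5
  7-7 → 0
  9-3 → 6
  d-5 → 8
  1-0 → 1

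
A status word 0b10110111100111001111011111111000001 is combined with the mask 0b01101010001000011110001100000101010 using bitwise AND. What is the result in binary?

0b00100010000000001110001100000000000

AND bit by bit (1 only where both bits are 1):
  10110111100111001111011111111000001
& 01101010001000011110001100000101010
= 00100010000000001110001100000000000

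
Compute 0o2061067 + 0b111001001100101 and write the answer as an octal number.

0o2152234

0b111001001100101 = 0o71145 in octal.
Add column by column in base 8, right to left:
  7+5 = 4 carry 1
  6+4+1 = 3 carry 1
  0+1+1 = 2
  1+1 = 2
  6+7 = 5 carry 1
  0+0+1 = 1
  2+0 = 2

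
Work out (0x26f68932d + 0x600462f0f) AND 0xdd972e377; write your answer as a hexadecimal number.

Add column by column in base 16, right to left:
  d+f = c carry 1
  2+0+1 = 3
  3+f = 2 carry 1
  9+2+1 = c
  8+6 = e
  6+4 = a
  f+0 = f
  6+0 = 6
  2+6 = 8
Sum = 0x86faec23c; now AND with 0xdd972e377:
  8&d=8, 6&d=4, f&9=9, a&7=2, e&2=2, c&e=c, 2&3=2, 3&7=3, c&7=4

0x84922c234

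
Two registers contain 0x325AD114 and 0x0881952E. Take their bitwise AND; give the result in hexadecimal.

0x00009104

AND each hex digit independently (no carries):
  3&0=0, 2&8=0, 5&8=0, A&1=0, D&9=9, 1&5=1, 1&2=0, 4&E=4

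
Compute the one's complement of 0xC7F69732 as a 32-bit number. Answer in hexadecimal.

Each hex digit d becomes F−d:
  C→3, 7→8, F→0, 6→9, 9→6, 7→8, 3→C, 2→D

0x380968CD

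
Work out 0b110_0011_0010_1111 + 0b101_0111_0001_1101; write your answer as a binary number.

Add column by column in base 2, right to left:
  1+1 = 0 carry 1
  1+0+1 = 0 carry 1
  1+1+1 = 1 carry 1
  1+1+1 = 1 carry 1
  0+1+1 = 0 carry 1
  1+0+1 = 0 carry 1
  0+0+1 = 1
  0+0 = 0
  1+1 = 0 carry 1
  1+1+1 = 1 carry 1
  0+1+1 = 0 carry 1
  0+0+1 = 1
  0+1 = 1
  1+0 = 1
  1+1 = 0 carry 1
  final carry 1

0b1011101001001100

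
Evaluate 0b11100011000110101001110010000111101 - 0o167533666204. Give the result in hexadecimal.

0x35B6577B9

0b11100011000110101001110010000111101 = 0x718D4E43D in hexadecimal.
0o167533666204 = 0x3BD6F6C84 in hexadecimal.
Subtract column by column in base 16:
  D-4 → 9
  3-8 → B (borrow)
  4-C-1 → 7 (borrow)
  E-6-1 → 7
  4-F → 5 (borrow)
  D-6-1 → 6
  8-D → B (borrow)
  1-B-1 → 5 (borrow)
  7-3-1 → 3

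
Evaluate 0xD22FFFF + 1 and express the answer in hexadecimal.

The trailing 4 digits are F (max in base 16), so adding 1 cascades: they roll to 0 and the next digit up increments.

0xD230000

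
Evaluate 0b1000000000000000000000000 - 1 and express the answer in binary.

0b111111111111111111111111

The trailing 24 digits are 0, so subtracting 1 borrows through: they become 1 and the next digit up decrements.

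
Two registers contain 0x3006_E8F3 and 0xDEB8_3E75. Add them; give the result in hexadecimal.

Add column by column in base 16, right to left:
  3+5 = 8
  F+7 = 6 carry 1
  8+E+1 = 7 carry 1
  E+3+1 = 2 carry 1
  6+8+1 = F
  0+B = B
  0+E = E
  3+D = 0 carry 1
  final carry 1

0x10EBF2768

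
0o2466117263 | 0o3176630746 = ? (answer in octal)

0o3576737767

OR each oct digit independently (no carries):
  2|3=3, 4|1=5, 6|7=7, 6|6=6, 1|6=7, 1|3=3, 7|0=7, 2|7=7, 6|4=6, 3|6=7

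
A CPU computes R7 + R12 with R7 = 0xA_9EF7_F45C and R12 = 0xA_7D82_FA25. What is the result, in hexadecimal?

0x151C7AEE81

Add column by column in base 16, right to left:
  C+5 = 1 carry 1
  5+2+1 = 8
  4+A = E
  F+F = E carry 1
  7+2+1 = A
  F+8 = 7 carry 1
  E+D+1 = C carry 1
  9+7+1 = 1 carry 1
  A+A+1 = 5 carry 1
  final carry 1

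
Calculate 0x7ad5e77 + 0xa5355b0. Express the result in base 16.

0x1200b427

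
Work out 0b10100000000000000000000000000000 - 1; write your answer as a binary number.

0b10011111111111111111111111111111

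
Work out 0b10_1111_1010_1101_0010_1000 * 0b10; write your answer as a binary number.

0b10111110101101001010000

Multiply each base-2 digit by 2, carrying:
  0×2 = 0 → write 0
  0×2 = 0 → write 0
  0×2 = 0 → write 0
  1×2 = 2 → write 0 carry 1
  0×2+1 = 1 → write 1
  1×2 = 2 → write 0 carry 1
  0×2+1 = 1 → write 1
  0×2 = 0 → write 0
  1×2 = 2 → write 0 carry 1
  0×2+1 = 1 → write 1
  1×2 = 2 → write 0 carry 1
  1×2+1 = 3 → write 1 carry 1
  0×2+1 = 1 → write 1
  1×2 = 2 → write 0 carry 1
  0×2+1 = 1 → write 1
  1×2 = 2 → write 0 carry 1
  1×2+1 = 3 → write 1 carry 1
  1×2+1 = 3 → write 1 carry 1
  1×2+1 = 3 → write 1 carry 1
  1×2+1 = 3 → write 1 carry 1
  0×2+1 = 1 → write 1
  1×2 = 2 → write 0 carry 1
  remaining carry: 1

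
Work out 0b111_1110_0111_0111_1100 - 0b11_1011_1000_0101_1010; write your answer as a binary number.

0b1000010111100100010

Subtract column by column in base 2:
  0-0 → 0
  0-1 → 1 (borrow)
  1-0-1 → 0
  1-1 → 0
  1-1 → 0
  1-0 → 1
  1-1 → 0
  0-0 → 0
  1-0 → 1
  1-0 → 1
  1-0 → 1
  0-1 → 1 (borrow)
  0-1-1 → 0 (borrow)
  1-1-1 → 1 (borrow)
  1-0-1 → 0
  1-1 → 0
  1-1 → 0
  1-1 → 0
  1-0 → 1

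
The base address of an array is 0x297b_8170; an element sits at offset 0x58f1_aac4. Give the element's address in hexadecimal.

Add column by column in base 16, right to left:
  0+4 = 4
  7+c = 3 carry 1
  1+a+1 = c
  8+a = 2 carry 1
  b+1+1 = d
  7+f = 6 carry 1
  9+8+1 = 2 carry 1
  2+5+1 = 8

0x826d2c34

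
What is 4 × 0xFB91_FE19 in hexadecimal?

0x3EE47F864

Multiply each base-16 digit by 4, carrying:
  9×4 = 36 → write 4 carry 2
  1×4+2 = 6 → write 6
  E×4 = 56 → write 8 carry 3
  F×4+3 = 63 → write F carry 3
  1×4+3 = 7 → write 7
  9×4 = 36 → write 4 carry 2
  B×4+2 = 46 → write E carry 2
  F×4+2 = 62 → write E carry 3
  remaining carry: 3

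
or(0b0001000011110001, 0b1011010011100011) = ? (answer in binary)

OR bit by bit (1 where either bit is 1):
  0001000011110001
| 1011010011100011
= 1011010011110011

0b1011010011110011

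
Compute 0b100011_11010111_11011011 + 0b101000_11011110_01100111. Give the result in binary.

0b10011001011011001000010

Add column by column in base 2, right to left:
  1+1 = 0 carry 1
  1+1+1 = 1 carry 1
  0+1+1 = 0 carry 1
  1+0+1 = 0 carry 1
  1+0+1 = 0 carry 1
  0+1+1 = 0 carry 1
  1+1+1 = 1 carry 1
  1+0+1 = 0 carry 1
  1+0+1 = 0 carry 1
  1+1+1 = 1 carry 1
  1+1+1 = 1 carry 1
  0+1+1 = 0 carry 1
  1+1+1 = 1 carry 1
  0+0+1 = 1
  1+1 = 0 carry 1
  1+1+1 = 1 carry 1
  1+0+1 = 0 carry 1
  1+0+1 = 0 carry 1
  0+0+1 = 1
  0+1 = 1
  0+0 = 0
  1+1 = 0 carry 1
  final carry 1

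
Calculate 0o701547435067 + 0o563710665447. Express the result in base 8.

Add column by column in base 8, right to left:
  7+7 = 6 carry 1
  6+4+1 = 3 carry 1
  0+4+1 = 5
  5+5 = 2 carry 1
  3+6+1 = 2 carry 1
  4+6+1 = 3 carry 1
  7+0+1 = 0 carry 1
  4+1+1 = 6
  5+7 = 4 carry 1
  1+3+1 = 5
  0+6 = 6
  7+5 = 4 carry 1
  final carry 1

0o1465460322536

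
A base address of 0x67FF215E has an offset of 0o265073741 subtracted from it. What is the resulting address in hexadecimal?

0o265073741 = 0x2D477E1 in hexadecimal.
Subtract column by column in base 16:
  E-1 → D
  5-E → 7 (borrow)
  1-7-1 → 9 (borrow)
  2-7-1 → A (borrow)
  F-4-1 → A
  F-D → 2
  7-2 → 5
  6-0 → 6

0x652AA97D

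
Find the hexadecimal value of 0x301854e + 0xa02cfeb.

0xd045539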